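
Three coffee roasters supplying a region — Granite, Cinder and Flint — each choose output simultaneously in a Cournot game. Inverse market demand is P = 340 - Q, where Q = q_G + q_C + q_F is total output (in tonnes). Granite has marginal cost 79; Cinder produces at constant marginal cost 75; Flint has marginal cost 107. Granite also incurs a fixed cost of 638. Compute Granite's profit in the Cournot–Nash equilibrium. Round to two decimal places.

Granite's profit: π_G = (340 - Q)q_G - (79q_G). Setting ∂π_G/∂q_G = 0: 261 - 2q_G - (q_C + q_F) = 0.
Cinder's first-order condition: 265 - 2q_C - (q_G + q_F) = 0.
Flint's profit: π_F = (340 - Q)q_F - (107q_F). Setting ∂π_F/∂q_F = 0: 233 - 2q_F - (q_G + q_C) = 0.
Summing all 3 equations gives 759 − 4Q = 0, hence Q = 759/4.
Back-substituting: q_G = (261 − 759/4) = 285/4, q_C = (265 − 759/4) = 301/4, q_F = (233 − 759/4) = 173/4.
Price P = 340 - 759/4 = 601/4.
Granite's profit: (601/4 - 79)·(285/4) - 638 = 4438.5625.

4438.56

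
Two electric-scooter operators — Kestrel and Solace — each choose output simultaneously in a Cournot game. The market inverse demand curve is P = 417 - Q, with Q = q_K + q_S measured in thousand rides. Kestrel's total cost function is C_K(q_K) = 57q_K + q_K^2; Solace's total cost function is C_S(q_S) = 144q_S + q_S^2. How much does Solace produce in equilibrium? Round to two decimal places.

48.80

Kestrel's profit: π_K = (417 - Q)q_K - (57q_K + q_K²). Setting ∂π_K/∂q_K = 0: 360 - 4q_K - (q_S) = 0.
Solace's first-order condition: 273 - 4q_S - (q_K) = 0.
Rearranging gives the reaction functions q_K = (360 - q_S)/4 and q_S = (273 - q_K)/4.
Solving the pair: q_K = 389/5, q_S = 244/5.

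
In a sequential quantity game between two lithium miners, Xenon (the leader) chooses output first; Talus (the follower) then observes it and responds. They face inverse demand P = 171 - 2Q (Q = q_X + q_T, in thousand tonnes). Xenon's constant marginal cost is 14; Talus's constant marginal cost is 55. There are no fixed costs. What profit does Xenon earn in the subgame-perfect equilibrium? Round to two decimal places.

2450.25

Solve by backward induction. Given q_X, the follower Talus maximises π_T = (171 - 2q_X - 2q_T)q_T - 55q_T.
∂π_T/∂q_T = 116 - 2q_X - 4q_T = 0 gives the reaction function q_T = (116 - 2q_X)/4.
Xenon substitutes q_T(q_X) into its own profit: π_X = q_X(171 - 2q_X - (116 - 2q_X)/2) - 14q_X = (113 - q_X)q_X - 14q_X.
The leader's first-order condition 99 - 2q_X = 0 yields q_X = 99/2.
Then q_T = (116 - 2·(99/2))/4 = 17/4.
Price P = 171 - 2·(215/4) = 127/2.
Xenon's profit: (127/2 - 14)·(99/2) = 2450.2500.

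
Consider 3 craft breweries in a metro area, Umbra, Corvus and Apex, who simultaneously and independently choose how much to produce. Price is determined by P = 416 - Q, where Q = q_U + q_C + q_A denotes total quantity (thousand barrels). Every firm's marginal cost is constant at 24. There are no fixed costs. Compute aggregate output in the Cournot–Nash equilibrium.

Each firm earns π_i = (416 - Q)q_i - 24q_i.
Setting ∂π_i/∂q_i = 0 with rivals' quantities fixed: 392 - 2q_i - Σ_{j≠i} q_j = 0.
By symmetry each firm produces the same amount; substituting Σ_{j≠i} q_j = 2q_i yields q_i = 392/4 = 98.
Total output Q = 98 + 98 + 98 = 294.

294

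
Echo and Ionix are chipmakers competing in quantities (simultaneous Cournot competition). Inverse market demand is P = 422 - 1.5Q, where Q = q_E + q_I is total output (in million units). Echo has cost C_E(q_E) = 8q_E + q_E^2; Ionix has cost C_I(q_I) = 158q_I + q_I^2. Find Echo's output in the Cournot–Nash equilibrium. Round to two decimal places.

73.58

Echo's profit: π_E = (422 - 1.5Q)q_E - (8q_E + q_E²). Setting ∂π_E/∂q_E = 0: 414 - 5q_E - (3/2)(q_I) = 0.
Ionix's first-order condition: 264 - 5q_I - (3/2)(q_E) = 0.
Best responses: q_E = (414 - (3/2)q_I)/5, q_I = (264 - (3/2)q_E)/5.
Substituting one into the other gives q_E = 73.5824 and q_I = 30.7253.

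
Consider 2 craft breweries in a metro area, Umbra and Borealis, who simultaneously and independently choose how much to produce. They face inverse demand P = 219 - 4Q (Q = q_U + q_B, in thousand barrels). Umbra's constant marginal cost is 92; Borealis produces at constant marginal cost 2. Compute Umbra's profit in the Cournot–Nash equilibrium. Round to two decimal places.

38.03

Umbra's profit: π_U = (219 - 4Q)q_U - (92q_U). Setting ∂π_U/∂q_U = 0: 127 - 8q_U - 4(q_B) = 0.
Borealis's profit: π_B = (219 - 4Q)q_B - (2q_B). Setting ∂π_B/∂q_B = 0: 217 - 8q_B - 4(q_U) = 0.
Best responses: q_U = (127 - 4q_B)/8, q_B = (217 - 4q_U)/8.
Substituting one into the other gives q_U = 37/12 and q_B = 307/12.
Price P = 219 - 4·(86/3) = 313/3.
Umbra's profit: (313/3 - 92)·(37/12) = 1369/36.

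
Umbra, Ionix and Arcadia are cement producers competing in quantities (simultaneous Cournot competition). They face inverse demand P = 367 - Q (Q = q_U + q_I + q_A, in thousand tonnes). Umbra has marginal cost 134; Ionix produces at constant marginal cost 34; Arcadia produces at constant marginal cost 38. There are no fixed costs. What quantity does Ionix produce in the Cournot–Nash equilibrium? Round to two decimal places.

109.25

Umbra's profit: π_U = (367 - Q)q_U - (134q_U). Setting ∂π_U/∂q_U = 0: 233 - 2q_U - (q_I + q_A) = 0.
Ionix's first-order condition: 333 - 2q_I - (q_U + q_A) = 0.
Arcadia's profit: π_A = (367 - Q)q_A - (38q_A). Setting ∂π_A/∂q_A = 0: 329 - 2q_A - (q_U + q_I) = 0.
Adding the 3 conditions: 895 − 2Q − 2Q = 0, i.e. Q = 895/4.
Back-substituting: q_U = (233 − 895/4) = 37/4, q_I = (333 − 895/4) = 437/4, q_A = (329 − 895/4) = 421/4.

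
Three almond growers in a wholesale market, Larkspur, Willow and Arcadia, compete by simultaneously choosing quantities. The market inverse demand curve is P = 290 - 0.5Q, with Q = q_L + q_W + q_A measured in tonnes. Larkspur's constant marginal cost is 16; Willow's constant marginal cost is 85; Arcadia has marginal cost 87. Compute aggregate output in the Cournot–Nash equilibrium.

341

Larkspur's profit: π_L = (290 - 0.5Q)q_L - (16q_L). Setting ∂π_L/∂q_L = 0: 274 - q_L - (1/2)(q_W + q_A) = 0.
Willow's profit: π_W = (290 - 0.5Q)q_W - (85q_W). Setting ∂π_W/∂q_W = 0: 205 - q_W - (1/2)(q_L + q_A) = 0.
Arcadia's first-order condition: 203 - q_A - (1/2)(q_L + q_W) = 0.
Adding the 3 first-order conditions: 682 − 2Q = 0, so Q = 341.
Back-substituting: q_L = (274 − 341/2)/(1/2) = 207, q_W = (205 − 341/2)/(1/2) = 69, q_A = (203 − 341/2)/(1/2) = 65.
Total output Q = 207 + 69 + 65 = 341.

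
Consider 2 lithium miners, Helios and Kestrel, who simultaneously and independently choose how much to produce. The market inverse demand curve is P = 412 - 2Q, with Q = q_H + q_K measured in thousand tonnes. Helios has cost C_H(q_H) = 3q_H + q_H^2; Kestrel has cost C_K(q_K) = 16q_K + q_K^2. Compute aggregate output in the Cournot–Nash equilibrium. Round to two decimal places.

Helios's profit: π_H = (412 - 2Q)q_H - (3q_H + q_H²). Setting ∂π_H/∂q_H = 0: 409 - 6q_H - 2(q_K) = 0.
Kestrel's first-order condition: 396 - 6q_K - 2(q_H) = 0.
So q_H = (409 - 2q_K)/6 and q_K = (396 - 2q_H)/6.
Solving the pair: q_H = 831/16, q_K = 779/16.
Total output Q = 831/16 + 779/16 = 805/8.

100.63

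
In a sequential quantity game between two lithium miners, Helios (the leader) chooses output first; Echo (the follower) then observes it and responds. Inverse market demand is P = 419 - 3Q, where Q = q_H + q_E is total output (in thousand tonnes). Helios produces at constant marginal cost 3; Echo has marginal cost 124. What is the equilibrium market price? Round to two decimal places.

The follower Echo best-responds to any q_H: π_E = (419 - 3Q)q_E - 124q_E.
Setting the follower's marginal profit to zero, 295 - 3q_H - 6q_E = 0, i.e. q_E = (295 - 3q_H)/6.
Helios substitutes q_E(q_H) into its own profit: π_H = q_H(419 - 3q_H - (295 - 3q_H)/2) - 3q_H = (543/2 - (3/2)q_H)q_H - 3q_H.
Maximising: ∂π_H/∂q_H = 537/2 - 3q_H = 0, giving q_H = 179/2.
Then q_E = (295 - 3·(179/2))/6 = 53/12.
Total output Q = 1127/12, so price P = 419 - 3·(1127/12) = 549/4.

137.25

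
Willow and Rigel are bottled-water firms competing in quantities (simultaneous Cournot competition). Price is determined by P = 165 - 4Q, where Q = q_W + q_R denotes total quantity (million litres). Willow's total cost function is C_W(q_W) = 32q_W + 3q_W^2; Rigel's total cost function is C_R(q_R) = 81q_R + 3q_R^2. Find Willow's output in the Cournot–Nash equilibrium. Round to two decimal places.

8.48

Willow's profit: π_W = (165 - 4Q)q_W - (32q_W + 3q_W²). Setting ∂π_W/∂q_W = 0: 133 - 14q_W - 4(q_R) = 0.
Rigel's first-order condition: 84 - 14q_R - 4(q_W) = 0.
So q_W = (133 - 4q_R)/14 and q_R = (84 - 4q_W)/14.
Solving the pair: q_W = 763/90, q_R = 161/45.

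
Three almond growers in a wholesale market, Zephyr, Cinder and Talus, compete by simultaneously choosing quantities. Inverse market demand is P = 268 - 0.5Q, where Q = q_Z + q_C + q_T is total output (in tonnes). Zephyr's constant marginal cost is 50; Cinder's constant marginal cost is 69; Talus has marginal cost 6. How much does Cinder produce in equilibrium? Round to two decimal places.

58.50

Zephyr's profit: π_Z = (268 - 0.5Q)q_Z - (50q_Z). Setting ∂π_Z/∂q_Z = 0: 218 - q_Z - (1/2)(q_C + q_T) = 0.
Cinder's profit: π_C = (268 - 0.5Q)q_C - (69q_C). Setting ∂π_C/∂q_C = 0: 199 - q_C - (1/2)(q_Z + q_T) = 0.
Talus's profit: π_T = (268 - 0.5Q)q_T - (6q_T). Setting ∂π_T/∂q_T = 0: 262 - q_T - (1/2)(q_Z + q_C) = 0.
Summing all 3 equations gives 679 − 2Q = 0, hence Q = 679/2.
Back-substituting: q_Z = (218 − 679/4)/(1/2) = 193/2, q_C = (199 − 679/4)/(1/2) = 117/2, q_T = (262 − 679/4)/(1/2) = 369/2.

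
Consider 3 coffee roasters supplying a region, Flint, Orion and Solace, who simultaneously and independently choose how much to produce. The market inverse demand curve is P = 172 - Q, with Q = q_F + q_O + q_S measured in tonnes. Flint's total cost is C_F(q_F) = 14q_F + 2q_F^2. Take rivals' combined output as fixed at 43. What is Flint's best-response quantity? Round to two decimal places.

19.17

With rivals' combined output fixed at 43, Flint's profit is π_F = (172 - 43 - q_F)q_F - (14q_F + 2q_F²) = (129 - q_F)q_F - (14q_F + 2q_F²).
∂π_F/∂q_F = 115 - 6q_F = 0, so q_F = 115/6.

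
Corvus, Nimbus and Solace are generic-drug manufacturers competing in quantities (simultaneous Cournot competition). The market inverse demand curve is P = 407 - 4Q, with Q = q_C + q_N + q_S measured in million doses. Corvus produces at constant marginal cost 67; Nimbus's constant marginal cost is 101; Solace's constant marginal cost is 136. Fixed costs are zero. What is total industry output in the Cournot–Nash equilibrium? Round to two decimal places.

Corvus's profit: π_C = (407 - 4Q)q_C - (67q_C). Setting ∂π_C/∂q_C = 0: 340 - 8q_C - 4(q_N + q_S) = 0.
Nimbus's first-order condition: 306 - 8q_N - 4(q_C + q_S) = 0.
Solace's first-order condition: 271 - 8q_S - 4(q_C + q_N) = 0.
Adding the 3 conditions: 917 − 8Q − 8Q = 0, i.e. Q = 917/16.
Back-substituting: q_C = (340 − 917/4)/4 = 443/16, q_N = (306 − 917/4)/4 = 307/16, q_S = (271 − 917/4)/4 = 167/16.
Total output Q = 443/16 + 307/16 + 167/16 = 917/16.

57.31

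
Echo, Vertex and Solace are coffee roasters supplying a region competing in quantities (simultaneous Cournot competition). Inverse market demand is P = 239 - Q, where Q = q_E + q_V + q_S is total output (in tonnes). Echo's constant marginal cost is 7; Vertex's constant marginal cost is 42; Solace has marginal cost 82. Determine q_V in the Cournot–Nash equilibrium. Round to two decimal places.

Echo's profit: π_E = (239 - Q)q_E - (7q_E). Setting ∂π_E/∂q_E = 0: 232 - 2q_E - (q_V + q_S) = 0.
Vertex's first-order condition: 197 - 2q_V - (q_E + q_S) = 0.
Solace's profit: π_S = (239 - Q)q_S - (82q_S). Setting ∂π_S/∂q_S = 0: 157 - 2q_S - (q_E + q_V) = 0.
Adding the 3 conditions: 586 − 2Q − 2Q = 0, i.e. Q = 293/2.
Back-substituting: q_E = (232 − 293/2) = 171/2, q_V = (197 − 293/2) = 101/2, q_S = (157 − 293/2) = 21/2.

50.50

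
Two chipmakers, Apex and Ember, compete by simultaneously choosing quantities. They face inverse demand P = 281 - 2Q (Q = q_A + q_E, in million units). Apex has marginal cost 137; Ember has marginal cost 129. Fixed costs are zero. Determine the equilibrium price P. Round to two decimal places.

Apex's profit: π_A = (281 - 2Q)q_A - (137q_A). Setting ∂π_A/∂q_A = 0: 144 - 4q_A - 2(q_E) = 0.
Ember's first-order condition: 152 - 4q_E - 2(q_A) = 0.
Rearranging gives the reaction functions q_A = (144 - 2q_E)/4 and q_E = (152 - 2q_A)/4.
Substituting one into the other gives q_A = 68/3 and q_E = 80/3.
Total output Q = 148/3, so price P = 281 - 2·(148/3) = 547/3.

182.33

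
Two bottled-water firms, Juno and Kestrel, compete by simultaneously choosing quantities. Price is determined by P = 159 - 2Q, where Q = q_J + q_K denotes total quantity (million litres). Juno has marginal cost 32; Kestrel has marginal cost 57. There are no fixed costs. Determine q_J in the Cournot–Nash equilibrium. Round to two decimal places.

25.33

Juno's profit: π_J = (159 - 2Q)q_J - (32q_J). Setting ∂π_J/∂q_J = 0: 127 - 4q_J - 2(q_K) = 0.
Kestrel's first-order condition: 102 - 4q_K - 2(q_J) = 0.
So q_J = (127 - 2q_K)/4 and q_K = (102 - 2q_J)/4.
Substituting one into the other gives q_J = 76/3 and q_K = 77/6.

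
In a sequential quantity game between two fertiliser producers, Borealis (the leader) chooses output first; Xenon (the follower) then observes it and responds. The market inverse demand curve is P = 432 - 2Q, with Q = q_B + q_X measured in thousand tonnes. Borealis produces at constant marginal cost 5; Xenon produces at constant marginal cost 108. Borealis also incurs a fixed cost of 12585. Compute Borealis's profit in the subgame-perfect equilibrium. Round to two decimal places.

4971.25

Solve by backward induction. Given q_B, the follower Xenon maximises π_X = (432 - 2q_B - 2q_X)q_X - 108q_X.
Setting the follower's marginal profit to zero, 324 - 2q_B - 4q_X = 0, i.e. q_X = (324 - 2q_B)/4.
The leader anticipates this reaction. Substituting into P = 432 - 2Q gives P = 270 - q_B, so π_B = (270 - q_B)q_B - 5q_B.
Maximising: ∂π_B/∂q_B = 265 - 2q_B = 0, giving q_B = 265/2.
Then q_X = (324 - 2·(265/2))/4 = 59/4.
Price P = 432 - 2·(589/4) = 275/2.
Borealis's profit: (275/2 - 5)·(265/2) - 12585 = 4971.2500.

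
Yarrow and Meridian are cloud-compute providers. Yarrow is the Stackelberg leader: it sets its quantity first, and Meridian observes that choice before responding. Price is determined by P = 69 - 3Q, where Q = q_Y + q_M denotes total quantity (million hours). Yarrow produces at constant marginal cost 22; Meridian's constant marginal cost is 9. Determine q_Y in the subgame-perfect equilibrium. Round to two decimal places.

5.67

The follower Meridian best-responds to any q_Y: π_M = (69 - 3Q)q_M - 9q_M.
∂π_M/∂q_M = 60 - 3q_Y - 6q_M = 0 gives the reaction function q_M = (60 - 3q_Y)/6.
Yarrow substitutes q_M(q_Y) into its own profit: π_Y = q_Y(69 - 3q_Y - (60 - 3q_Y)/2) - 22q_Y = (39 - (3/2)q_Y)q_Y - 22q_Y.
The leader's first-order condition 17 - 3q_Y = 0 yields q_Y = 17/3.
Then q_M = (60 - 3·(17/3))/6 = 43/6.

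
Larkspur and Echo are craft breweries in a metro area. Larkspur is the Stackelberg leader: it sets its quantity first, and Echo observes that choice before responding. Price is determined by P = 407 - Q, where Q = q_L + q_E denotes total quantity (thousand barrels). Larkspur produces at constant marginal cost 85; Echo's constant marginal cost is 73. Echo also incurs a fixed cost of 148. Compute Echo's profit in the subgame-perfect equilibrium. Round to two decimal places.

7862.25

The follower Echo best-responds to any q_L: π_E = (407 - Q)q_E - 73q_E.
Follower FOC: 334 - q_L - 2q_E = 0, so q_E(q_L) = (334 - q_L)/2.
Larkspur substitutes q_E(q_L) into its own profit: π_L = q_L(407 - q_L - (334 - q_L)/2) - 85q_L = (240 - (1/2)q_L)q_L - 85q_L.
Leader FOC: 155 - q_L = 0, so q_L = 155.
Then q_E = (334 - 155)/2 = 179/2.
Price P = 407 - 489/2 = 325/2.
Echo's profit: (325/2 - 73)·(179/2) - 148 = 7862.2500.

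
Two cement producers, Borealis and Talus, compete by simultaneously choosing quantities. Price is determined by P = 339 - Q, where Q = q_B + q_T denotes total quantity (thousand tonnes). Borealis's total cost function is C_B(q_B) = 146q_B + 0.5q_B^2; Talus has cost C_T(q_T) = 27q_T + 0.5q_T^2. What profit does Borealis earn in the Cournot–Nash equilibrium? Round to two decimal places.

1670.84

Borealis's profit: π_B = (339 - Q)q_B - (146q_B + (1/2)q_B²). Setting ∂π_B/∂q_B = 0: 193 - 3q_B - (q_T) = 0.
Talus's profit: π_T = (339 - Q)q_T - (27q_T + (1/2)q_T²). Setting ∂π_T/∂q_T = 0: 312 - 3q_T - (q_B) = 0.
So q_B = (193 - q_T)/3 and q_T = (312 - q_B)/3.
Substituting one into the other gives q_B = 267/8 and q_T = 743/8.
Price P = 339 - 505/4 = 851/4.
Borealis's profit: (851/4)·(267/8) - 146·(267/8) - (1/2)(267/8)² = 1670.8359.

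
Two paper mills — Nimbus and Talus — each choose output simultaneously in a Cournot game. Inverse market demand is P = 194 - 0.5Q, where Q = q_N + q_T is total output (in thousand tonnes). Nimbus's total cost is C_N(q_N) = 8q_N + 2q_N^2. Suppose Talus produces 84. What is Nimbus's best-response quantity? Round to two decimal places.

With the rival's output fixed at 84, Nimbus's profit is π_N = (194 - (1/2)·84 - (1/2)q_N)q_N - (8q_N + 2q_N²) = (152 - (1/2)q_N)q_N - (8q_N + 2q_N²).
∂π_N/∂q_N = 144 - 5q_N = 0, so q_N = 144/5.

28.80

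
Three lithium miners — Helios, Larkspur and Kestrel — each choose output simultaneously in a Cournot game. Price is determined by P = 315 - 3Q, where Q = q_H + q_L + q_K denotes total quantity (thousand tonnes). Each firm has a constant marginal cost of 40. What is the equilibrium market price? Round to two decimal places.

108.75

A representative firm's profit is π_i = q_i(315 - 3Q) - 40q_i.
Setting ∂π_i/∂q_i = 0 with rivals' quantities fixed: 275 - 6q_i - 3·Σ_{j≠i} q_j = 0.
With identical firms every q_j equals q_i, so Σ_{j≠i} q_j = 2q_i and 275 = 12q_i, giving q_i = 275/12.
Total output Q = 275/4, so price P = 315 - 3·(275/4) = 435/4.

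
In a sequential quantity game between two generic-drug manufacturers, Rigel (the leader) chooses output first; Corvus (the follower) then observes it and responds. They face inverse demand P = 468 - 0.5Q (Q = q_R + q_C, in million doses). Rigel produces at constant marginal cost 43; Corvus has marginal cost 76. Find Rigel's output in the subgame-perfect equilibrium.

458

The follower Corvus best-responds to any q_R: π_C = (468 - 0.5Q)q_C - 76q_C.
Follower FOC: 392 - (1/2)q_R - q_C = 0, so q_C(q_R) = (392 - (1/2)q_R).
Rigel substitutes q_C(q_R) into its own profit: π_R = q_R(468 - (1/2)q_R - (392 - (1/2)q_R)/2) - 43q_R = (272 - (1/4)q_R)q_R - 43q_R.
Leader FOC: 229 - (1/2)q_R = 0, so q_R = 458.
Then q_C = (392 - (1/2)·458) = 163.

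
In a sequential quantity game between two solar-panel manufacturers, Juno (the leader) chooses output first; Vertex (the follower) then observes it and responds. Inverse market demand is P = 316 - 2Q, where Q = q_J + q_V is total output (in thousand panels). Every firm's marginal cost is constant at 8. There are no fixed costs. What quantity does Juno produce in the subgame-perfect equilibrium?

The follower Vertex best-responds to any q_J: π_V = (316 - 2Q)q_V - 8q_V.
Follower FOC: 308 - 2q_J - 4q_V = 0, so q_V(q_J) = (308 - 2q_J)/4.
The leader anticipates this reaction. Substituting into P = 316 - 2Q gives P = 162 - q_J, so π_J = (162 - q_J)q_J - 8q_J.
Maximising: ∂π_J/∂q_J = 154 - 2q_J = 0, giving q_J = 77.
Then q_V = (308 - 2·77)/4 = 77/2.

77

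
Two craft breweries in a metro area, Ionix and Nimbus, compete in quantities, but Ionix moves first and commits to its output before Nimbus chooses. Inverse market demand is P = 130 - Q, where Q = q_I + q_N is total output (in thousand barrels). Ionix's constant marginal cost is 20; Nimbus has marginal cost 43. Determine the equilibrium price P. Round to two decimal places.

Solve by backward induction. Given q_I, the follower Nimbus maximises π_N = (130 - q_I - q_N)q_N - 43q_N.
Follower FOC: 87 - q_I - 2q_N = 0, so q_N(q_I) = (87 - q_I)/2.
Ionix substitutes q_N(q_I) into its own profit: π_I = q_I(130 - q_I - (87 - q_I)/2) - 20q_I = (173/2 - (1/2)q_I)q_I - 20q_I.
Maximising: ∂π_I/∂q_I = 133/2 - q_I = 0, giving q_I = 133/2.
Then q_N = (87 - 133/2)/2 = 41/4.
Total output Q = 307/4, so price P = 130 - 307/4 = 213/4.

53.25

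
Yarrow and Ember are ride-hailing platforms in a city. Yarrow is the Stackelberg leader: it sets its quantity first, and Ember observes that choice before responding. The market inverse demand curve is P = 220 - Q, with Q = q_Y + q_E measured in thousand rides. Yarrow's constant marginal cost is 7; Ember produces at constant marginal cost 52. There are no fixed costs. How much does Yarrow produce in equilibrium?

The follower Ember best-responds to any q_Y: π_E = (220 - Q)q_E - 52q_E.
Follower FOC: 168 - q_Y - 2q_E = 0, so q_E(q_Y) = (168 - q_Y)/2.
The leader anticipates this reaction. Substituting into P = 220 - Q gives P = 136 - (1/2)q_Y, so π_Y = (136 - (1/2)q_Y)q_Y - 7q_Y.
The leader's first-order condition 129 - q_Y = 0 yields q_Y = 129.
Then q_E = (168 - 129)/2 = 39/2.

129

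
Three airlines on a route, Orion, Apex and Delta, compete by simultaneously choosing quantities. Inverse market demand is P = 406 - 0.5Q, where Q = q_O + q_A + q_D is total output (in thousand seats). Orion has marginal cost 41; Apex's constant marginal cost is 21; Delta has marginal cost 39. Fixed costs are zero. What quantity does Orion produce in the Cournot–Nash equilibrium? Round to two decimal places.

171.50

Orion's profit: π_O = (406 - 0.5Q)q_O - (41q_O). Setting ∂π_O/∂q_O = 0: 365 - q_O - (1/2)(q_A + q_D) = 0.
Apex's first-order condition: 385 - q_A - (1/2)(q_O + q_D) = 0.
Delta's profit: π_D = (406 - 0.5Q)q_D - (39q_D). Setting ∂π_D/∂q_D = 0: 367 - q_D - (1/2)(q_O + q_A) = 0.
Summing all 3 equations gives 1117 − 2Q = 0, hence Q = 1117/2.
Back-substituting: q_O = (365 − 1117/4)/(1/2) = 343/2, q_A = (385 − 1117/4)/(1/2) = 423/2, q_D = (367 − 1117/4)/(1/2) = 351/2.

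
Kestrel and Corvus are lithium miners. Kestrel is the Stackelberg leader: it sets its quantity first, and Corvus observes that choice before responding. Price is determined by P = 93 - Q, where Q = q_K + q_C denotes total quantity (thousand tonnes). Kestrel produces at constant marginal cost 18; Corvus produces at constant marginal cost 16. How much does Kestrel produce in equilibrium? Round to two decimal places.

36.50

The follower Corvus best-responds to any q_K: π_C = (93 - Q)q_C - 16q_C.
∂π_C/∂q_C = 77 - q_K - 2q_C = 0 gives the reaction function q_C = (77 - q_K)/2.
Kestrel substitutes q_C(q_K) into its own profit: π_K = q_K(93 - q_K - (77 - q_K)/2) - 18q_K = (109/2 - (1/2)q_K)q_K - 18q_K.
Maximising: ∂π_K/∂q_K = 73/2 - q_K = 0, giving q_K = 73/2.
Then q_C = (77 - 73/2)/2 = 81/4.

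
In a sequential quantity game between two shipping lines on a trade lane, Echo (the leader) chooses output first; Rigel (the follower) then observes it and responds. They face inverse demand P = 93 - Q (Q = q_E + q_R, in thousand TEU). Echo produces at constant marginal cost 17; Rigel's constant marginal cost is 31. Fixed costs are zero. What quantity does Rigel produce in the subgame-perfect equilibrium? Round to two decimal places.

The follower Rigel best-responds to any q_E: π_R = (93 - Q)q_R - 31q_R.
Setting the follower's marginal profit to zero, 62 - q_E - 2q_R = 0, i.e. q_R = (62 - q_E)/2.
Echo substitutes q_R(q_E) into its own profit: π_E = q_E(93 - q_E - (62 - q_E)/2) - 17q_E = (62 - (1/2)q_E)q_E - 17q_E.
Leader FOC: 45 - q_E = 0, so q_E = 45.
Then q_R = (62 - 45)/2 = 17/2.

8.50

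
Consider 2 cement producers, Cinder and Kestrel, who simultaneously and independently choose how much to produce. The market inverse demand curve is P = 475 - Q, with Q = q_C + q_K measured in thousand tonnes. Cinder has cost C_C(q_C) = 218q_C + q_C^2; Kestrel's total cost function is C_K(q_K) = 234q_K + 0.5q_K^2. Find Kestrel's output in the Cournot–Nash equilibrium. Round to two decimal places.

64.27

Cinder's profit: π_C = (475 - Q)q_C - (218q_C + q_C²). Setting ∂π_C/∂q_C = 0: 257 - 4q_C - (q_K) = 0.
Kestrel's first-order condition: 241 - 3q_K - (q_C) = 0.
Best responses: q_C = (257 - q_K)/4, q_K = (241 - q_C)/3.
Substituting one into the other gives q_C = 530/11 and q_K = 707/11.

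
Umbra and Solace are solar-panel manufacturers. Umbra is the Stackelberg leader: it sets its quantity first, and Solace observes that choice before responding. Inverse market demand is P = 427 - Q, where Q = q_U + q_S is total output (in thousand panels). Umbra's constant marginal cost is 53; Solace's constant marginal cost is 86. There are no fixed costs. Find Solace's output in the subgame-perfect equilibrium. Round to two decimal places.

68.75

The follower Solace best-responds to any q_U: π_S = (427 - Q)q_S - 86q_S.
∂π_S/∂q_S = 341 - q_U - 2q_S = 0 gives the reaction function q_S = (341 - q_U)/2.
The leader anticipates this reaction. Substituting into P = 427 - Q gives P = 513/2 - (1/2)q_U, so π_U = (513/2 - (1/2)q_U)q_U - 53q_U.
Leader FOC: 407/2 - q_U = 0, so q_U = 407/2.
Then q_S = (341 - 407/2)/2 = 275/4.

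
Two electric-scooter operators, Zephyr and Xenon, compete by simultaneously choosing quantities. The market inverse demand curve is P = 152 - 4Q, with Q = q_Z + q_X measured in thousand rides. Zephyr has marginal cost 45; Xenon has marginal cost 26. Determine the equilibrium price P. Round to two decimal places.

Zephyr's profit: π_Z = (152 - 4Q)q_Z - (45q_Z). Setting ∂π_Z/∂q_Z = 0: 107 - 8q_Z - 4(q_X) = 0.
Xenon's first-order condition: 126 - 8q_X - 4(q_Z) = 0.
Best responses: q_Z = (107 - 4q_X)/8, q_X = (126 - 4q_Z)/8.
Substituting one into the other gives q_Z = 22/3 and q_X = 145/12.
Total output Q = 233/12, so price P = 152 - 4·(233/12) = 223/3.

74.33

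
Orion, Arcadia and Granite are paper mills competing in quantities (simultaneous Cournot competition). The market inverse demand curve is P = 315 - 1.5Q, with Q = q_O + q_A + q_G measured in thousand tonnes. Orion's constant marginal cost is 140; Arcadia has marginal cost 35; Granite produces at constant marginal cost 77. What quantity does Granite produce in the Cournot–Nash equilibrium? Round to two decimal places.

Orion's profit: π_O = (315 - 1.5Q)q_O - (140q_O). Setting ∂π_O/∂q_O = 0: 175 - 3q_O - (3/2)(q_A + q_G) = 0.
Arcadia's profit: π_A = (315 - 1.5Q)q_A - (35q_A). Setting ∂π_A/∂q_A = 0: 280 - 3q_A - (3/2)(q_O + q_G) = 0.
Granite's profit: π_G = (315 - 1.5Q)q_G - (77q_G). Setting ∂π_G/∂q_G = 0: 238 - 3q_G - (3/2)(q_O + q_A) = 0.
Summing all 3 equations gives 693 − 6Q = 0, hence Q = 231/2.
Back-substituting: q_O = (175 − 693/4)/(3/2) = 7/6, q_A = (280 − 693/4)/(3/2) = 427/6, q_G = (238 − 693/4)/(3/2) = 259/6.

43.17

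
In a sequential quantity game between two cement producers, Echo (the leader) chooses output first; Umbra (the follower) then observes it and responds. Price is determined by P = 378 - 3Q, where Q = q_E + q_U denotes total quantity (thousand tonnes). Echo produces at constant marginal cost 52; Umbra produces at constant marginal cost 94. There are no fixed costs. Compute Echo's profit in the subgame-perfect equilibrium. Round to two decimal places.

Solve by backward induction. Given q_E, the follower Umbra maximises π_U = (378 - 3q_E - 3q_U)q_U - 94q_U.
Setting the follower's marginal profit to zero, 284 - 3q_E - 6q_U = 0, i.e. q_U = (284 - 3q_E)/6.
The leader anticipates this reaction. Substituting into P = 378 - 3Q gives P = 236 - (3/2)q_E, so π_E = (236 - (3/2)q_E)q_E - 52q_E.
Leader FOC: 184 - 3q_E = 0, so q_E = 184/3.
Then q_U = (284 - 3·(184/3))/6 = 50/3.
Price P = 378 - 3·78 = 144.
Echo's profit: (144 - 52)·(184/3) = 5642.6667.

5642.67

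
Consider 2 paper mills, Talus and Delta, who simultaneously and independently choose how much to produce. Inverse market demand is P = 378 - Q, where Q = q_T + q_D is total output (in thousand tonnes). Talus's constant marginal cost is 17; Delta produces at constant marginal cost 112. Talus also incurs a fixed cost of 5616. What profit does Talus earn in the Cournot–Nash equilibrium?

17488

Talus's profit: π_T = (378 - Q)q_T - (17q_T). Setting ∂π_T/∂q_T = 0: 361 - 2q_T - (q_D) = 0.
Delta's profit: π_D = (378 - Q)q_D - (112q_D). Setting ∂π_D/∂q_D = 0: 266 - 2q_D - (q_T) = 0.
Rearranging gives the reaction functions q_T = (361 - q_D)/2 and q_D = (266 - q_T)/2.
Solving the pair: q_T = 152, q_D = 57.
Price P = 378 - 209 = 169.
Talus's profit: (169 - 17)·152 - 5616 = 17488.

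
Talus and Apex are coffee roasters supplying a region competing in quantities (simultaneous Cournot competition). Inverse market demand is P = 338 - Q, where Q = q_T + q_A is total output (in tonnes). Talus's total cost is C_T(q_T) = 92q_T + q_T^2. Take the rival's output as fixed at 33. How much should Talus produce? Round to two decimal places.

With the rival's output fixed at 33, Talus's profit is π_T = (338 - 33 - q_T)q_T - (92q_T + q_T²) = (305 - q_T)q_T - (92q_T + q_T²).
∂π_T/∂q_T = 213 - 4q_T = 0, so q_T = 213/4.

53.25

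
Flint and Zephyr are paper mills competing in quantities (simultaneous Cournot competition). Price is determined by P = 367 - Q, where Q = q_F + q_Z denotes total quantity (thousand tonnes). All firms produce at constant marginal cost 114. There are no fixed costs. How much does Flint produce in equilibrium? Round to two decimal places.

Each firm earns π_i = (367 - Q)q_i - 114q_i.
Setting ∂π_i/∂q_i = 0 with rivals' quantities fixed: 253 - 2q_i - q_j = 0.
By symmetry each firm produces the same amount; substituting q_j = q_i yields q_i = 253/3.

84.33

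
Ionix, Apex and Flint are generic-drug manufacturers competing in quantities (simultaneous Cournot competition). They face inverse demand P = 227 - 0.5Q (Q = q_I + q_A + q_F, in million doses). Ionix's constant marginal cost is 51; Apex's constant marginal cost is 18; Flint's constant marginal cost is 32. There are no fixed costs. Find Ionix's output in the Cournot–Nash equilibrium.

Ionix's profit: π_I = (227 - 0.5Q)q_I - (51q_I). Setting ∂π_I/∂q_I = 0: 176 - q_I - (1/2)(q_A + q_F) = 0.
Apex's first-order condition: 209 - q_A - (1/2)(q_I + q_F) = 0.
Flint's first-order condition: 195 - q_F - (1/2)(q_I + q_A) = 0.
Summing all 3 equations gives 580 − 2Q = 0, hence Q = 290.
Back-substituting: q_I = (176 − 145)/(1/2) = 62, q_A = (209 − 145)/(1/2) = 128, q_F = (195 − 145)/(1/2) = 100.

62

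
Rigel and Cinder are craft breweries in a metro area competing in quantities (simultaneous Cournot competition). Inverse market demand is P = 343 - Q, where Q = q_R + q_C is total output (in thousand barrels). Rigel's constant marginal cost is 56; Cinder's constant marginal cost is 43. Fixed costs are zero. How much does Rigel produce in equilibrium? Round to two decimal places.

91.33

Rigel's profit: π_R = (343 - Q)q_R - (56q_R). Setting ∂π_R/∂q_R = 0: 287 - 2q_R - (q_C) = 0.
Cinder's first-order condition: 300 - 2q_C - (q_R) = 0.
Best responses: q_R = (287 - q_C)/2, q_C = (300 - q_R)/2.
Substituting one into the other gives q_R = 274/3 and q_C = 313/3.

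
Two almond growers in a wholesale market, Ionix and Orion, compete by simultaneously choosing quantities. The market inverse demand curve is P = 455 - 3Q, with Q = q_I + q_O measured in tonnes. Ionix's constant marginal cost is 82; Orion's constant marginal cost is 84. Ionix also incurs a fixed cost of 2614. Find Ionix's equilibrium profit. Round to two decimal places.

2594.33

Ionix's profit: π_I = (455 - 3Q)q_I - (82q_I). Setting ∂π_I/∂q_I = 0: 373 - 6q_I - 3(q_O) = 0.
Orion's profit: π_O = (455 - 3Q)q_O - (84q_O). Setting ∂π_O/∂q_O = 0: 371 - 6q_O - 3(q_I) = 0.
Best responses: q_I = (373 - 3q_O)/6, q_O = (371 - 3q_I)/6.
Substituting one into the other gives q_I = 125/3 and q_O = 41.
Price P = 455 - 3·(248/3) = 207.
Ionix's profit: (207 - 82)·(125/3) - 2614 = 2594.3333.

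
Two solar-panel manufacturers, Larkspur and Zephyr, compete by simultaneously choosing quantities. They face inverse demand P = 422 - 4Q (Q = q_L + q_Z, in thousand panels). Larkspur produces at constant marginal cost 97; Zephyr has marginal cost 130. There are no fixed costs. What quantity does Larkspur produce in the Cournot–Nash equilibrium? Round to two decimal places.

29.83

Larkspur's profit: π_L = (422 - 4Q)q_L - (97q_L). Setting ∂π_L/∂q_L = 0: 325 - 8q_L - 4(q_Z) = 0.
Zephyr's profit: π_Z = (422 - 4Q)q_Z - (130q_Z). Setting ∂π_Z/∂q_Z = 0: 292 - 8q_Z - 4(q_L) = 0.
Best responses: q_L = (325 - 4q_Z)/8, q_Z = (292 - 4q_L)/8.
Solving the pair: q_L = 179/6, q_Z = 259/12.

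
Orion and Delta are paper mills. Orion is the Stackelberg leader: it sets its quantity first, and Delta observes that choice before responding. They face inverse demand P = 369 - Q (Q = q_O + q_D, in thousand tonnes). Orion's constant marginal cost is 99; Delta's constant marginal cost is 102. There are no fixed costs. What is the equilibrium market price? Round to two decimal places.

The follower Delta best-responds to any q_O: π_D = (369 - Q)q_D - 102q_D.
Setting the follower's marginal profit to zero, 267 - q_O - 2q_D = 0, i.e. q_D = (267 - q_O)/2.
Orion substitutes q_D(q_O) into its own profit: π_O = q_O(369 - q_O - (267 - q_O)/2) - 99q_O = (471/2 - (1/2)q_O)q_O - 99q_O.
The leader's first-order condition 273/2 - q_O = 0 yields q_O = 273/2.
Then q_D = (267 - 273/2)/2 = 261/4.
Total output Q = 807/4, so price P = 369 - 807/4 = 669/4.

167.25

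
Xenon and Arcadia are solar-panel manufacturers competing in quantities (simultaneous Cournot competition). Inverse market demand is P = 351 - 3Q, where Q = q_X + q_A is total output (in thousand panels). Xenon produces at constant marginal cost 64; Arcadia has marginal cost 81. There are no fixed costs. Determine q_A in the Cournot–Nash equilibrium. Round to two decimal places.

Xenon's profit: π_X = (351 - 3Q)q_X - (64q_X). Setting ∂π_X/∂q_X = 0: 287 - 6q_X - 3(q_A) = 0.
Arcadia's first-order condition: 270 - 6q_A - 3(q_X) = 0.
Rearranging gives the reaction functions q_X = (287 - 3q_A)/6 and q_A = (270 - 3q_X)/6.
Solving the pair: q_X = 304/9, q_A = 253/9.

28.11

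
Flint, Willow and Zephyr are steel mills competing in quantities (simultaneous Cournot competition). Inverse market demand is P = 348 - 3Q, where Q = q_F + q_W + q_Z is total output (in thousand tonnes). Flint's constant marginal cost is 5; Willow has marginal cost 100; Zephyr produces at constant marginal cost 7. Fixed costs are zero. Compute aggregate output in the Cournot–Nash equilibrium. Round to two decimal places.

77.67

Flint's profit: π_F = (348 - 3Q)q_F - (5q_F). Setting ∂π_F/∂q_F = 0: 343 - 6q_F - 3(q_W + q_Z) = 0.
Willow's profit: π_W = (348 - 3Q)q_W - (100q_W). Setting ∂π_W/∂q_W = 0: 248 - 6q_W - 3(q_F + q_Z) = 0.
Zephyr's first-order condition: 341 - 6q_Z - 3(q_F + q_W) = 0.
Adding the 3 first-order conditions: 932 − 12Q = 0, so Q = 233/3.
Back-substituting: q_F = (343 − 233)/3 = 110/3, q_W = (248 − 233)/3 = 5, q_Z = (341 − 233)/3 = 36.
Total output Q = 110/3 + 5 + 36 = 233/3.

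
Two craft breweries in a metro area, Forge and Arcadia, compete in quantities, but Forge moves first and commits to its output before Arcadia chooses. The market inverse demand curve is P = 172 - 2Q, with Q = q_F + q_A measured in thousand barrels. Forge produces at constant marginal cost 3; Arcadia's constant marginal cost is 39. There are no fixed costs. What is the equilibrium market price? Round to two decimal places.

Solve by backward induction. Given q_F, the follower Arcadia maximises π_A = (172 - 2q_F - 2q_A)q_A - 39q_A.
∂π_A/∂q_A = 133 - 2q_F - 4q_A = 0 gives the reaction function q_A = (133 - 2q_F)/4.
Forge substitutes q_A(q_F) into its own profit: π_F = q_F(172 - 2q_F - (133 - 2q_F)/2) - 3q_F = (211/2 - q_F)q_F - 3q_F.
The leader's first-order condition 205/2 - 2q_F = 0 yields q_F = 205/4.
Then q_A = (133 - 2·(205/4))/4 = 61/8.
Total output Q = 471/8, so price P = 172 - 2·(471/8) = 217/4.

54.25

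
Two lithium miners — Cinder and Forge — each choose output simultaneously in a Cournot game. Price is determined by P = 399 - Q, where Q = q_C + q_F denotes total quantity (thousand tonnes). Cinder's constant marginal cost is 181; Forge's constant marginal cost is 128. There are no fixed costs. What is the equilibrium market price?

236

Cinder's profit: π_C = (399 - Q)q_C - (181q_C). Setting ∂π_C/∂q_C = 0: 218 - 2q_C - (q_F) = 0.
Forge's profit: π_F = (399 - Q)q_F - (128q_F). Setting ∂π_F/∂q_F = 0: 271 - 2q_F - (q_C) = 0.
So q_C = (218 - q_F)/2 and q_F = (271 - q_C)/2.
Substituting one into the other gives q_C = 55 and q_F = 108.
Total output Q = 163, so price P = 399 - 163 = 236.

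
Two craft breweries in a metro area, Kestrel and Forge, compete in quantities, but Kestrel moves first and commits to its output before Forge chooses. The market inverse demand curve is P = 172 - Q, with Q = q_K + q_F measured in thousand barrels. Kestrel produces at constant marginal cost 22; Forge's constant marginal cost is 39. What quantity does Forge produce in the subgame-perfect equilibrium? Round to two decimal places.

24.75

The follower Forge best-responds to any q_K: π_F = (172 - Q)q_F - 39q_F.
Follower FOC: 133 - q_K - 2q_F = 0, so q_F(q_K) = (133 - q_K)/2.
The leader anticipates this reaction. Substituting into P = 172 - Q gives P = 211/2 - (1/2)q_K, so π_K = (211/2 - (1/2)q_K)q_K - 22q_K.
The leader's first-order condition 167/2 - q_K = 0 yields q_K = 167/2.
Then q_F = (133 - 167/2)/2 = 99/4.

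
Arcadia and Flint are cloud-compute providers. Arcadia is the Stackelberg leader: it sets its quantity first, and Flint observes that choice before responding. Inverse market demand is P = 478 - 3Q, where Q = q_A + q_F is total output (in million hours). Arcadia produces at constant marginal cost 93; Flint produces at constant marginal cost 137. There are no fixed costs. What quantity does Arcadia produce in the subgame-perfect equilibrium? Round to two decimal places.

Solve by backward induction. Given q_A, the follower Flint maximises π_F = (478 - 3q_A - 3q_F)q_F - 137q_F.
Follower FOC: 341 - 3q_A - 6q_F = 0, so q_F(q_A) = (341 - 3q_A)/6.
The leader anticipates this reaction. Substituting into P = 478 - 3Q gives P = 615/2 - (3/2)q_A, so π_A = (615/2 - (3/2)q_A)q_A - 93q_A.
Maximising: ∂π_A/∂q_A = 429/2 - 3q_A = 0, giving q_A = 143/2.
Then q_F = (341 - 3·(143/2))/6 = 253/12.

71.50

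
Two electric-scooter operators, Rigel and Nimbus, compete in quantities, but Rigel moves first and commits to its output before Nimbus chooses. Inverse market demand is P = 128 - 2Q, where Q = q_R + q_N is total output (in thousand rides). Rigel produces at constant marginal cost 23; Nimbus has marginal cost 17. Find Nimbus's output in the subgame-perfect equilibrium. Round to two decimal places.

15.38

Solve by backward induction. Given q_R, the follower Nimbus maximises π_N = (128 - 2q_R - 2q_N)q_N - 17q_N.
Setting the follower's marginal profit to zero, 111 - 2q_R - 4q_N = 0, i.e. q_N = (111 - 2q_R)/4.
Rigel substitutes q_N(q_R) into its own profit: π_R = q_R(128 - 2q_R - (111 - 2q_R)/2) - 23q_R = (145/2 - q_R)q_R - 23q_R.
Maximising: ∂π_R/∂q_R = 99/2 - 2q_R = 0, giving q_R = 99/4.
Then q_N = (111 - 2·(99/4))/4 = 123/8.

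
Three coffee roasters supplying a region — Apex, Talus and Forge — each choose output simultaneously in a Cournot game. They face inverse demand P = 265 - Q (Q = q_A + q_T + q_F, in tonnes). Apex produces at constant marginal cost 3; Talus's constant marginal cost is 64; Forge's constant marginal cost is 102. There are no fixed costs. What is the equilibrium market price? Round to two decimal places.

108.50

Apex's profit: π_A = (265 - Q)q_A - (3q_A). Setting ∂π_A/∂q_A = 0: 262 - 2q_A - (q_T + q_F) = 0.
Talus's profit: π_T = (265 - Q)q_T - (64q_T). Setting ∂π_T/∂q_T = 0: 201 - 2q_T - (q_A + q_F) = 0.
Forge's profit: π_F = (265 - Q)q_F - (102q_F). Setting ∂π_F/∂q_F = 0: 163 - 2q_F - (q_A + q_T) = 0.
Adding the 3 conditions: 626 − 2Q − 2Q = 0, i.e. Q = 313/2.
Back-substituting: q_A = (262 − 313/2) = 211/2, q_T = (201 − 313/2) = 89/2, q_F = (163 − 313/2) = 13/2.
Total output Q = 313/2, so price P = 265 - 313/2 = 217/2.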